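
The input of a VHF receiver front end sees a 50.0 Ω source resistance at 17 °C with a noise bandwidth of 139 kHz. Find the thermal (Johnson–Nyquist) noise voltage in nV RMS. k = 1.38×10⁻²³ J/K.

334 nV

T = 17 °C + 273.15 = 290.15 K
V_n = √(4kTRB)
4kTRB = 4 × 1.38×10⁻²³ × 290.15 × 5.00×10¹ × 1.39×10⁵ = 1.11×10⁻¹³ V²
V_n = √(1.11×10⁻¹³) = 3.34×10⁻⁷ V = 334 nV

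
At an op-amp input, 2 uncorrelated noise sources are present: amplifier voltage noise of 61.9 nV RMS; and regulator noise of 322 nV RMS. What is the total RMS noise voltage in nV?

328 nV

Uncorrelated sources add in power (mean-square): V_tot = √(ΣV_i²)
V_tot = √[(6.19×10⁻⁸)² + (3.22×10⁻⁷)²] = 3.28×10⁻⁷ V = 328 nV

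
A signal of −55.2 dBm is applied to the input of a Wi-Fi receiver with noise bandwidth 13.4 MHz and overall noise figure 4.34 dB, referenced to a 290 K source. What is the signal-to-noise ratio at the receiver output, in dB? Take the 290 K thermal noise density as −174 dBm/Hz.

43.2 dB

Noise floor: N = −174 + 10 log₁₀(B) + NF
10 log₁₀(1.34×10⁷) = 71.27 dB
N = −174 + 71.27 + 4.34 = −98.39 dBm
SNR = P_sig − N = −55.2 − (−98.39) = 43.19 dB → 43.2 dB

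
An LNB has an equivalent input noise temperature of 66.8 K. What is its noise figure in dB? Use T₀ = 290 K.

F = 1 + T_e/T₀ = 1 + 66.8/290 = 1.23034
NF = 10 log₁₀(1.23034) = 0.900 dB

0.900 dB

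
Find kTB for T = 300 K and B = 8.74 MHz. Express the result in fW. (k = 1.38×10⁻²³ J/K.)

36.2 fW

P_n = kTB = 1.38×10⁻²³ × 300 × 8.74×10⁶ = 3.62×10⁻¹⁴ W = 36.2 fW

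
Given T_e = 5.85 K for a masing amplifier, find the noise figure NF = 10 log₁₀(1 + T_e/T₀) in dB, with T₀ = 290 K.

F = 1 + T_e/T₀ = 1 + 5.85/290 = 1.02017
NF = 10 log₁₀(1.02017) = 0.087 dB

0.087 dB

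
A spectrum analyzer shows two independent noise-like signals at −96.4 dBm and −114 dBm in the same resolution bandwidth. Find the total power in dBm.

−96.3 dBm

Convert to linear, add, convert back:
P₁ = 2.29×10⁻¹³ W, P₂ = 3.98×10⁻¹⁵ W
P_tot = 2.33×10⁻¹³ W → 10 log₁₀(P_tot / 10⁻³) = −96.3 dBm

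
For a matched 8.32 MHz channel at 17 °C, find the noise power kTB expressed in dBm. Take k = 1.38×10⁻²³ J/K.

−104.8 dBm

T = 17 °C + 273.15 = 290.15 K
P_n = kTB = 1.38×10⁻²³ × 290.15 × 8.32×10⁶ = 3.33×10⁻¹⁴ W
In dBm: 10 log₁₀(3.33×10⁻¹⁴ / 10⁻³) = −104.8 dBm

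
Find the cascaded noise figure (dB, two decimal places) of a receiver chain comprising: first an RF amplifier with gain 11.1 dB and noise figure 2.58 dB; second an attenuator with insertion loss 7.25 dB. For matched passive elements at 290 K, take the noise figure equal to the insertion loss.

Convert to linear (a loss of L dB is a gain of −L dB): F_i = 10^(NF_i/10), G_i = 10^(G_i,dB/10)
  Stage 1: F_1 = 10^(2.58/10) = 1.811, G_1 = 10^(11.1/10) = 12.88
  Stage 2: F_2 = 10^(7.25/10) = 5.309, G_2 = 10^(−7.25/10) = 0.1884
Friis cascade:
  F = 1.811 + (5.309 − 1)/12.88 = 2.146
NF = 10 log₁₀(2.146) = 3.32 dB

3.32 dB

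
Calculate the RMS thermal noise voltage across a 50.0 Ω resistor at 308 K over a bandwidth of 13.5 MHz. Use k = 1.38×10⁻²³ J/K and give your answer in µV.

3.39 µV

V_n = √(4kTRB)
4kTRB = 4 × 1.38×10⁻²³ × 308 × 5.00×10¹ × 1.35×10⁷ = 1.15×10⁻¹¹ V²
V_n = √(1.15×10⁻¹¹) = 3.39×10⁻⁶ V = 3.39 µV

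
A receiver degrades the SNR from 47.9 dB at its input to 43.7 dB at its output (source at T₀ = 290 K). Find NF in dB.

NF (dB) = SNR_in(dB) − SNR_out(dB) when the source is at T₀
NF = 47.9 − 43.7 = 4.2 dB

4.2 dB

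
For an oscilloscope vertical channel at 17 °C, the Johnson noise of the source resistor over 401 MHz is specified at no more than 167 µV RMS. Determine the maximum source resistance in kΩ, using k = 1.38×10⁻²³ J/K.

4.34 kΩ

T = 17 °C + 273.15 = 290.15 K
Johnson–Nyquist: V_n = √(4kTRB) ⇒ R = V_n² / (4kTB)
4kTB = 4 × 1.38×10⁻²³ × 290.15 × 4.01×10⁸ = 6.42×10⁻¹²
R = (1.67×10⁻⁴)² / 6.42×10⁻¹² = 4.34×10³ Ω = 4.34 kΩ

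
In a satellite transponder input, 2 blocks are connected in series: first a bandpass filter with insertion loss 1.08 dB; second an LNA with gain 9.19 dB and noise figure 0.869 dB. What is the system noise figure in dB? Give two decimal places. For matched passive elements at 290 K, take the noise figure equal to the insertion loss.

Convert to linear (a loss of L dB is a gain of −L dB): F_i = 10^(NF_i/10), G_i = 10^(G_i,dB/10)
  Stage 1: F_1 = 10^(1.08/10) = 1.282, G_1 = 10^(−1.08/10) = 0.7798
  Stage 2: F_2 = 10^(0.869/10) = 1.222, G_2 = 10^(9.19/10) = 8.299
Friis cascade:
  F = 1.282 + (1.222 − 1)/0.7798 = 1.566
NF = 10 log₁₀(1.566) = 1.95 dB

1.95 dB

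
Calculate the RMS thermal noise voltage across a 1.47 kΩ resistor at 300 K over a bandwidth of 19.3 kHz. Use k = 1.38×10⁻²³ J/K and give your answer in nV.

V_n = √(4kTRB)
4kTRB = 4 × 1.38×10⁻²³ × 300 × 1.47×10³ × 1.93×10⁴ = 4.70×10⁻¹³ V²
V_n = √(4.70×10⁻¹³) = 6.85×10⁻⁷ V = 685 nV

685 nV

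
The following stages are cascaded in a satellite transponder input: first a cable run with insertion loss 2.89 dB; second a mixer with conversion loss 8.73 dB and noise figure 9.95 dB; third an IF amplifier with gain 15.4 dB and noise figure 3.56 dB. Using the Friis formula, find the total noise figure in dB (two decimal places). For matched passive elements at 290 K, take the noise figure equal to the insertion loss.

Convert to linear (a loss of L dB is a gain of −L dB): F_i = 10^(NF_i/10), G_i = 10^(G_i,dB/10)
  Stage 1: F_1 = 10^(2.89/10) = 1.945, G_1 = 10^(−2.89/10) = 0.5140
  Stage 2: F_2 = 10^(9.95/10) = 9.886, G_2 = 10^(−8.73/10) = 0.1340
  Stage 3: F_3 = 10^(3.56/10) = 2.270, G_3 = 10^(15.4/10) = 34.67
Friis cascade:
  F = 1.945 + (9.886 − 1)/0.5140 + (2.270 − 1)/0.06887 = 37.67
NF = 10 log₁₀(37.67) = 15.76 dB

15.76 dB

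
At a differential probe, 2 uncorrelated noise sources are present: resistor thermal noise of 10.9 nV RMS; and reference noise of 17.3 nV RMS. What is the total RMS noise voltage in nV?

Uncorrelated sources add in power (mean-square): V_tot = √(ΣV_i²)
V_tot = √[(1.09×10⁻⁸)² + (1.73×10⁻⁸)²] = 2.04×10⁻⁸ V = 20.4 nV

20.4 nV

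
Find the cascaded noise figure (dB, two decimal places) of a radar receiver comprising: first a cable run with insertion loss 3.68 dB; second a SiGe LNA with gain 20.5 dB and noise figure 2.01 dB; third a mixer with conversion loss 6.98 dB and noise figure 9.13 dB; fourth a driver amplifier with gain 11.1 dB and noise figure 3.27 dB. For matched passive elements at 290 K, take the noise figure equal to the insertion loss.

5.99 dB

Convert to linear (a loss of L dB is a gain of −L dB): F_i = 10^(NF_i/10), G_i = 10^(G_i,dB/10)
  Stage 1: F_1 = 10^(3.68/10) = 2.333, G_1 = 10^(−3.68/10) = 0.4285
  Stage 2: F_2 = 10^(2.01/10) = 1.589, G_2 = 10^(20.5/10) = 112.2
  Stage 3: F_3 = 10^(9.13/10) = 8.185, G_3 = 10^(−6.98/10) = 0.2004
  Stage 4: F_4 = 10^(3.27/10) = 2.123, G_4 = 10^(11.1/10) = 12.88
Friis cascade:
  F = 2.333 + (1.589 − 1)/0.4285 + (8.185 − 1)/48.08 + (2.123 − 1)/9.638 = 3.973
NF = 10 log₁₀(3.973) = 5.99 dB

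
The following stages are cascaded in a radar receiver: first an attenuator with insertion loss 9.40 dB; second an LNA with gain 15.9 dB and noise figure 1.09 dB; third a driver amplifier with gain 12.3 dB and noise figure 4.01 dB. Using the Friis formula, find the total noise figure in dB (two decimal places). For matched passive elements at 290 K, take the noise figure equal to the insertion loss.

Convert to linear (a loss of L dB is a gain of −L dB): F_i = 10^(NF_i/10), G_i = 10^(G_i,dB/10)
  Stage 1: F_1 = 10^(9.40/10) = 8.710, G_1 = 10^(−9.40/10) = 0.1148
  Stage 2: F_2 = 10^(1.09/10) = 1.285, G_2 = 10^(15.9/10) = 38.90
  Stage 3: F_3 = 10^(4.01/10) = 2.518, G_3 = 10^(12.3/10) = 16.98
Friis cascade:
  F = 8.710 + (1.285 − 1)/0.1148 + (2.518 − 1)/4.467 = 11.53
NF = 10 log₁₀(11.53) = 10.62 dB

10.62 dB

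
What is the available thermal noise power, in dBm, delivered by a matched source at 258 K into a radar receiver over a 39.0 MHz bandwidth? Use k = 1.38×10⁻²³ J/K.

P_n = kTB = 1.38×10⁻²³ × 258 × 3.90×10⁷ = 1.39×10⁻¹³ W
In dBm: 10 log₁₀(1.39×10⁻¹³ / 10⁻³) = −98.6 dBm

−98.6 dBm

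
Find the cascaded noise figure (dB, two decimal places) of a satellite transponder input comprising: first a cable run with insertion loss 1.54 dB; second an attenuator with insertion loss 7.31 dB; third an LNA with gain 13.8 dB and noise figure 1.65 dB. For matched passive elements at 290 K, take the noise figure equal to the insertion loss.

10.50 dB

Convert to linear (a loss of L dB is a gain of −L dB): F_i = 10^(NF_i/10), G_i = 10^(G_i,dB/10)
  Stage 1: F_1 = 10^(1.54/10) = 1.426, G_1 = 10^(−1.54/10) = 0.7015
  Stage 2: F_2 = 10^(7.31/10) = 5.383, G_2 = 10^(−7.31/10) = 0.1858
  Stage 3: F_3 = 10^(1.65/10) = 1.462, G_3 = 10^(13.8/10) = 23.99
Friis cascade:
  F = 1.426 + (5.383 − 1)/0.7015 + (1.462 − 1)/0.1303 = 11.22
NF = 10 log₁₀(11.22) = 10.50 dB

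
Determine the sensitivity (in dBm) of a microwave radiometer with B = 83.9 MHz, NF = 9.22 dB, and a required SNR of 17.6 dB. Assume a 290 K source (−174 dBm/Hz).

Sensitivity = −174 + 10 log₁₀(B) + NF + SNR_min
= −174 + 79.24 + 9.22 + 17.6
= −67.94 dBm → −67.9 dBm

−67.9 dBm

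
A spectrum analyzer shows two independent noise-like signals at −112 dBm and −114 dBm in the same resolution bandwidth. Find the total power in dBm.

Convert to linear, add, convert back:
P₁ = 6.31×10⁻¹⁵ W, P₂ = 3.98×10⁻¹⁵ W
P_tot = 1.03×10⁻¹⁴ W → 10 log₁₀(P_tot / 10⁻³) = −109.9 dBm

−109.9 dBm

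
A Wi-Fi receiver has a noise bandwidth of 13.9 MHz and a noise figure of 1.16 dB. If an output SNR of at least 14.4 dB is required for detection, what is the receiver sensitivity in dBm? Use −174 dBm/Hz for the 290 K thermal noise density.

Sensitivity = −174 + 10 log₁₀(B) + NF + SNR_min
= −174 + 71.43 + 1.16 + 14.4
= −87.01 dBm → −87.0 dBm

−87.0 dBm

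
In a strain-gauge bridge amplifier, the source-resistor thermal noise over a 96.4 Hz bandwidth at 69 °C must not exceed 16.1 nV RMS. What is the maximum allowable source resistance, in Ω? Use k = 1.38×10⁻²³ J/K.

T = 69 °C + 273.15 = 342.15 K
Johnson–Nyquist: V_n = √(4kTRB) ⇒ R = V_n² / (4kTB)
4kTB = 4 × 1.38×10⁻²³ × 342.15 × 9.64×10¹ = 1.82×10⁻¹⁸
R = (1.61×10⁻⁸)² / 1.82×10⁻¹⁸ = 1.42×10² Ω = 142 Ω

142 Ω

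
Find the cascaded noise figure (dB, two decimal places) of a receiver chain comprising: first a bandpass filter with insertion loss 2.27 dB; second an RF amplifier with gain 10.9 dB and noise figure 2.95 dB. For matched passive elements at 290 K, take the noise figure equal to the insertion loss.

Convert to linear (a loss of L dB is a gain of −L dB): F_i = 10^(NF_i/10), G_i = 10^(G_i,dB/10)
  Stage 1: F_1 = 10^(2.27/10) = 1.687, G_1 = 10^(−2.27/10) = 0.5929
  Stage 2: F_2 = 10^(2.95/10) = 1.972, G_2 = 10^(10.9/10) = 12.30
Friis cascade:
  F = 1.687 + (1.972 − 1)/0.5929 = 3.327
NF = 10 log₁₀(3.327) = 5.22 dB

5.22 dB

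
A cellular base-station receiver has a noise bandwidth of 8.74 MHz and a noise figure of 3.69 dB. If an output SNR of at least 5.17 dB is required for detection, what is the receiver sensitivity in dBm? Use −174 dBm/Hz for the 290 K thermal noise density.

Sensitivity = −174 + 10 log₁₀(B) + NF + SNR_min
= −174 + 69.42 + 3.69 + 5.17
= −95.72 dBm → −95.7 dBm

−95.7 dBm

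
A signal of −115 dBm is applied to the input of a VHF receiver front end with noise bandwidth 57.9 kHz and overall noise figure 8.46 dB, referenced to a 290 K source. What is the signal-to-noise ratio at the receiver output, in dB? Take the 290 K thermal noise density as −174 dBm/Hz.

2.9 dB

Noise floor: N = −174 + 10 log₁₀(B) + NF
10 log₁₀(5.79×10⁴) = 47.63 dB
N = −174 + 47.63 + 8.46 = −117.91 dBm
SNR = P_sig − N = −115 − (−117.91) = 2.91 dB → 2.9 dB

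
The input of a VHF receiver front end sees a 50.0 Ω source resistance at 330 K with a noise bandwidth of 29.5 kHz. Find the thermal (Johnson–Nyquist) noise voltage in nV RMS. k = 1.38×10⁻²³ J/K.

V_n = √(4kTRB)
4kTRB = 4 × 1.38×10⁻²³ × 330 × 5.00×10¹ × 2.95×10⁴ = 2.69×10⁻¹⁴ V²
V_n = √(2.69×10⁻¹⁴) = 1.64×10⁻⁷ V = 164 nV

164 nV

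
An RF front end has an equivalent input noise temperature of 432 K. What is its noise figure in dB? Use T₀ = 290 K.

3.96 dB

F = 1 + T_e/T₀ = 1 + 432/290 = 2.48966
NF = 10 log₁₀(2.48966) = 3.96 dB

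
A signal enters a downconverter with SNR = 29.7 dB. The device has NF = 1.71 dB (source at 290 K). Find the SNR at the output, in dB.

By definition F = SNR_in/SNR_out, so in dB: SNR_out = SNR_in − NF
SNR_out = 29.7 − 1.71 = 27.99 dB

27.99 dB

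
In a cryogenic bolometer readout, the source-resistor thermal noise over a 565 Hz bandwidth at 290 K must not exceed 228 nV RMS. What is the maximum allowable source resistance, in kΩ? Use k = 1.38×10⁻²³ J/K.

Johnson–Nyquist: V_n = √(4kTRB) ⇒ R = V_n² / (4kTB)
4kTB = 4 × 1.38×10⁻²³ × 290 × 5.65×10² = 9.04×10⁻¹⁸
R = (2.28×10⁻⁷)² / 9.04×10⁻¹⁸ = 5.75×10³ Ω = 5.75 kΩ

5.75 kΩ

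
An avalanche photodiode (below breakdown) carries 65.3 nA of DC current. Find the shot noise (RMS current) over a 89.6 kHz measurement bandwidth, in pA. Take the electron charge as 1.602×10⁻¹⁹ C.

43.3 pA

I_n = √(2qI·B)
2qI·B = 2 × 1.602×10⁻¹⁹ × 6.53×10⁻⁸ × 8.96×10⁴ = 1.87×10⁻²¹ A²
I_n = √(1.87×10⁻²¹) = 4.33×10⁻¹¹ A = 43.3 pA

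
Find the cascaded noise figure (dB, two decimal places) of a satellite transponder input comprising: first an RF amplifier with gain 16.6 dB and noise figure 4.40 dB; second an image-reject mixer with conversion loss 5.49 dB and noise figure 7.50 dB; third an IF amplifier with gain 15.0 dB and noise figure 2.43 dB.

4.64 dB

Convert to linear (a loss of L dB is a gain of −L dB): F_i = 10^(NF_i/10), G_i = 10^(G_i,dB/10)
  Stage 1: F_1 = 10^(4.40/10) = 2.754, G_1 = 10^(16.6/10) = 45.71
  Stage 2: F_2 = 10^(7.50/10) = 5.623, G_2 = 10^(−5.49/10) = 0.2825
  Stage 3: F_3 = 10^(2.43/10) = 1.750, G_3 = 10^(15.0/10) = 31.62
Friis cascade:
  F = 2.754 + (5.623 − 1)/45.71 + (1.750 − 1)/12.91 = 2.913
NF = 10 log₁₀(2.913) = 4.64 dB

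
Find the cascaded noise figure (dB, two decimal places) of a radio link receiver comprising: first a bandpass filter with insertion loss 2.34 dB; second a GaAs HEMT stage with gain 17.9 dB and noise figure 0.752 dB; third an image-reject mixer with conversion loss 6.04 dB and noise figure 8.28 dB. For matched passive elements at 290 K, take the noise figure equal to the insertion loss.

Convert to linear (a loss of L dB is a gain of −L dB): F_i = 10^(NF_i/10), G_i = 10^(G_i,dB/10)
  Stage 1: F_1 = 10^(2.34/10) = 1.714, G_1 = 10^(−2.34/10) = 0.5834
  Stage 2: F_2 = 10^(0.752/10) = 1.189, G_2 = 10^(17.9/10) = 61.66
  Stage 3: F_3 = 10^(8.28/10) = 6.730, G_3 = 10^(−6.04/10) = 0.2489
Friis cascade:
  F = 1.714 + (1.189 − 1)/0.5834 + (6.730 − 1)/35.97 = 2.197
NF = 10 log₁₀(2.197) = 3.42 dB

3.42 dB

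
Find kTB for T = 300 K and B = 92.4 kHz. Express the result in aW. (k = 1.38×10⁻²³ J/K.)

P_n = kTB = 1.38×10⁻²³ × 300 × 9.24×10⁴ = 3.83×10⁻¹⁶ W = 383 aW

383 aW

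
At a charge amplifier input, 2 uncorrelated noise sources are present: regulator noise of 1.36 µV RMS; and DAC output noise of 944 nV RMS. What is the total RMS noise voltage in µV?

1.66 µV

Uncorrelated sources add in power (mean-square): V_tot = √(ΣV_i²)
V_tot = √[(1.36×10⁻⁶)² + (9.44×10⁻⁷)²] = 1.66×10⁻⁶ V = 1.66 µV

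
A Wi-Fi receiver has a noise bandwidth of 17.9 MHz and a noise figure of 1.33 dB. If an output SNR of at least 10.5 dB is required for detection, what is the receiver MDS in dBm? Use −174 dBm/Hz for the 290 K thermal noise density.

−89.6 dBm

Sensitivity = −174 + 10 log₁₀(B) + NF + SNR_min
= −174 + 72.53 + 1.33 + 10.5
= −89.64 dBm → −89.6 dBm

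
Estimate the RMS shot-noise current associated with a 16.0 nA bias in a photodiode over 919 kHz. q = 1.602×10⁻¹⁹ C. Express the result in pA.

68.6 pA

I_n = √(2qI·B)
2qI·B = 2 × 1.602×10⁻¹⁹ × 1.60×10⁻⁸ × 9.19×10⁵ = 4.71×10⁻²¹ A²
I_n = √(4.71×10⁻²¹) = 6.86×10⁻¹¹ A = 68.6 pA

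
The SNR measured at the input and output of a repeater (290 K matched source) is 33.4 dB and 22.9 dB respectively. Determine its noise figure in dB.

NF (dB) = SNR_in(dB) − SNR_out(dB) when the source is at T₀
NF = 33.4 − 22.9 = 10.5 dB

10.5 dB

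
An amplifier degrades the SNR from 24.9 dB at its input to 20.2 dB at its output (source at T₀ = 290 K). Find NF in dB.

4.7 dB

NF (dB) = SNR_in(dB) − SNR_out(dB) when the source is at T₀
NF = 24.9 − 20.2 = 4.7 dB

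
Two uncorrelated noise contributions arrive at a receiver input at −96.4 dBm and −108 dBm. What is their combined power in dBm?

Convert to linear, add, convert back:
P₁ = 2.29×10⁻¹³ W, P₂ = 1.58×10⁻¹⁴ W
P_tot = 2.45×10⁻¹³ W → 10 log₁₀(P_tot / 10⁻³) = −96.1 dBm

−96.1 dBm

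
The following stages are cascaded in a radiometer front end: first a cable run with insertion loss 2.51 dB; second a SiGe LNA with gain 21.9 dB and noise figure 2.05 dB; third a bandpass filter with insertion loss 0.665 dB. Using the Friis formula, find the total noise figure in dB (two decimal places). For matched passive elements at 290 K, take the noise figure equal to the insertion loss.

Convert to linear (a loss of L dB is a gain of −L dB): F_i = 10^(NF_i/10), G_i = 10^(G_i,dB/10)
  Stage 1: F_1 = 10^(2.51/10) = 1.782, G_1 = 10^(−2.51/10) = 0.5610
  Stage 2: F_2 = 10^(2.05/10) = 1.603, G_2 = 10^(21.9/10) = 154.9
  Stage 3: F_3 = 10^(0.665/10) = 1.165, G_3 = 10^(−0.665/10) = 0.8580
Friis cascade:
  F = 1.782 + (1.603 − 1)/0.5610 + (1.165 − 1)/86.90 = 2.859
NF = 10 log₁₀(2.859) = 4.56 dB

4.56 dB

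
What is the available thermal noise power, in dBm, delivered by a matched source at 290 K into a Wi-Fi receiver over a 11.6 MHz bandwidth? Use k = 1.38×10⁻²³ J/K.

−103.3 dBm

P_n = kTB = 1.38×10⁻²³ × 290 × 1.16×10⁷ = 4.64×10⁻¹⁴ W
In dBm: 10 log₁₀(4.64×10⁻¹⁴ / 10⁻³) = −103.3 dBm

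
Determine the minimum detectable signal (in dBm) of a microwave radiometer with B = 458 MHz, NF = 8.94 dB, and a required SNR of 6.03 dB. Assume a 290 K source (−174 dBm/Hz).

Sensitivity = −174 + 10 log₁₀(B) + NF + SNR_min
= −174 + 86.61 + 8.94 + 6.03
= −72.42 dBm → −72.4 dBm

−72.4 dBm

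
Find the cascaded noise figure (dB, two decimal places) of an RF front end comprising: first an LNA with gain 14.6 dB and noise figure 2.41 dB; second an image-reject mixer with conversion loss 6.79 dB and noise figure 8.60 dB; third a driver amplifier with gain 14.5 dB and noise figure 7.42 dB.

Convert to linear (a loss of L dB is a gain of −L dB): F_i = 10^(NF_i/10), G_i = 10^(G_i,dB/10)
  Stage 1: F_1 = 10^(2.41/10) = 1.742, G_1 = 10^(14.6/10) = 28.84
  Stage 2: F_2 = 10^(8.60/10) = 7.244, G_2 = 10^(−6.79/10) = 0.2094
  Stage 3: F_3 = 10^(7.42/10) = 5.521, G_3 = 10^(14.5/10) = 28.18
Friis cascade:
  F = 1.742 + (7.244 − 1)/28.84 + (5.521 − 1)/6.039 = 2.707
NF = 10 log₁₀(2.707) = 4.32 dB

4.32 dB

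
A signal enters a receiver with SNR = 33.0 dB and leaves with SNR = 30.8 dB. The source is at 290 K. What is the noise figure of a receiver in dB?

2.2 dB

NF (dB) = SNR_in(dB) − SNR_out(dB) when the source is at T₀
NF = 33.0 − 30.8 = 2.2 dB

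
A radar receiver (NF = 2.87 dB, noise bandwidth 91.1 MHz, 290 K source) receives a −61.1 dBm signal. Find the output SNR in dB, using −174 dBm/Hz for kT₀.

30.4 dB

Noise floor: N = −174 + 10 log₁₀(B) + NF
10 log₁₀(9.11×10⁷) = 79.6 dB
N = −174 + 79.6 + 2.87 = −91.53 dBm
SNR = P_sig − N = −61.1 − (−91.53) = 30.43 dB → 30.4 dB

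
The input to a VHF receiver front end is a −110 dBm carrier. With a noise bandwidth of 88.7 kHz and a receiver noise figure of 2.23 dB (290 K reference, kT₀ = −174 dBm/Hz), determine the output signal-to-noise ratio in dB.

12.3 dB

Noise floor: N = −174 + 10 log₁₀(B) + NF
10 log₁₀(8.87×10⁴) = 49.48 dB
N = −174 + 49.48 + 2.23 = −122.29 dBm
SNR = P_sig − N = −110 − (−122.29) = 12.29 dB → 12.3 dB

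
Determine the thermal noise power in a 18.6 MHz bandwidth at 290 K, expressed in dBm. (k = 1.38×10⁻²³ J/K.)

−101.3 dBm

P_n = kTB = 1.38×10⁻²³ × 290 × 1.86×10⁷ = 7.44×10⁻¹⁴ W
In dBm: 10 log₁₀(7.44×10⁻¹⁴ / 10⁻³) = −101.3 dBm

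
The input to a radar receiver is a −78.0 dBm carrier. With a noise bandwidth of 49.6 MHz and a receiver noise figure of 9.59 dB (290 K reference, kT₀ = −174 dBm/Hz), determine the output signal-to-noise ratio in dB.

Noise floor: N = −174 + 10 log₁₀(B) + NF
10 log₁₀(4.96×10⁷) = 76.95 dB
N = −174 + 76.95 + 9.59 = −87.46 dBm
SNR = P_sig − N = −78.0 − (−87.46) = 9.46 dB → 9.5 dB

9.5 dB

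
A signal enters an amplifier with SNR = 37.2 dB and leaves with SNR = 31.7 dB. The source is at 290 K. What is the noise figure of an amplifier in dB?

NF (dB) = SNR_in(dB) − SNR_out(dB) when the source is at T₀
NF = 37.2 − 31.7 = 5.5 dB

5.5 dB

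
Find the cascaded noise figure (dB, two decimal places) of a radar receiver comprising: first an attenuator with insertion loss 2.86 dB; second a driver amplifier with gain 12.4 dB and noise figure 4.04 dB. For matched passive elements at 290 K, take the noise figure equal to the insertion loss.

Convert to linear (a loss of L dB is a gain of −L dB): F_i = 10^(NF_i/10), G_i = 10^(G_i,dB/10)
  Stage 1: F_1 = 10^(2.86/10) = 1.932, G_1 = 10^(−2.86/10) = 0.5176
  Stage 2: F_2 = 10^(4.04/10) = 2.535, G_2 = 10^(12.4/10) = 17.38
Friis cascade:
  F = 1.932 + (2.535 − 1)/0.5176 = 4.898
NF = 10 log₁₀(4.898) = 6.90 dB

6.90 dB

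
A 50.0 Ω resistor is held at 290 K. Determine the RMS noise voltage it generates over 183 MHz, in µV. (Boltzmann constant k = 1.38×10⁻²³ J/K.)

12.1 µV

V_n = √(4kTRB)
4kTRB = 4 × 1.38×10⁻²³ × 290 × 5.00×10¹ × 1.83×10⁸ = 1.46×10⁻¹⁰ V²
V_n = √(1.46×10⁻¹⁰) = 1.21×10⁻⁵ V = 12.1 µV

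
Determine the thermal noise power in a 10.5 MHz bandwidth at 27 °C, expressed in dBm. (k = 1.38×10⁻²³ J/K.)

T = 27 °C + 273.15 = 300.15 K
P_n = kTB = 1.38×10⁻²³ × 300.15 × 1.05×10⁷ = 4.35×10⁻¹⁴ W
In dBm: 10 log₁₀(4.35×10⁻¹⁴ / 10⁻³) = −103.6 dBm

−103.6 dBm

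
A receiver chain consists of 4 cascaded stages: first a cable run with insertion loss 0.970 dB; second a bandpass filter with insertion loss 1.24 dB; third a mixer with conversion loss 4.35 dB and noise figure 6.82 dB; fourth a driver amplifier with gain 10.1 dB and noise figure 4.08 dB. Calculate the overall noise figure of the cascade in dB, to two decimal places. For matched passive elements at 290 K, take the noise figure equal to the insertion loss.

11.78 dB

Convert to linear (a loss of L dB is a gain of −L dB): F_i = 10^(NF_i/10), G_i = 10^(G_i,dB/10)
  Stage 1: F_1 = 10^(0.970/10) = 1.250, G_1 = 10^(−0.970/10) = 0.7998
  Stage 2: F_2 = 10^(1.24/10) = 1.330, G_2 = 10^(−1.24/10) = 0.7516
  Stage 3: F_3 = 10^(6.82/10) = 4.808, G_3 = 10^(−4.35/10) = 0.3673
  Stage 4: F_4 = 10^(4.08/10) = 2.559, G_4 = 10^(10.1/10) = 10.23
Friis cascade:
  F = 1.250 + (1.330 − 1)/0.7998 + (4.808 − 1)/0.6012 + (2.559 − 1)/0.2208 = 15.06
NF = 10 log₁₀(15.06) = 11.78 dB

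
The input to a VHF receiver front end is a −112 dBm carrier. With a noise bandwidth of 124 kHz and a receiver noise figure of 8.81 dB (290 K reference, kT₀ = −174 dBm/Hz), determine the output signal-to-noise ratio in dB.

Noise floor: N = −174 + 10 log₁₀(B) + NF
10 log₁₀(1.24×10⁵) = 50.93 dB
N = −174 + 50.93 + 8.81 = −114.26 dBm
SNR = P_sig − N = −112 − (−114.26) = 2.26 dB → 2.3 dB

2.3 dB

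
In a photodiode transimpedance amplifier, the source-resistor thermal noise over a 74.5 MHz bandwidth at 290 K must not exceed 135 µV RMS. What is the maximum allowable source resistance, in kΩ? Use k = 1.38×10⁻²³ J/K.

15.3 kΩ

Johnson–Nyquist: V_n = √(4kTRB) ⇒ R = V_n² / (4kTB)
4kTB = 4 × 1.38×10⁻²³ × 290 × 7.45×10⁷ = 1.19×10⁻¹²
R = (1.35×10⁻⁴)² / 1.19×10⁻¹² = 1.53×10⁴ Ω = 15.3 kΩ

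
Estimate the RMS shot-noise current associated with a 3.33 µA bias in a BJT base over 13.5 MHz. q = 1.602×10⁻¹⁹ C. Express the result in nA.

I_n = √(2qI·B)
2qI·B = 2 × 1.602×10⁻¹⁹ × 3.33×10⁻⁶ × 1.35×10⁷ = 1.44×10⁻¹⁷ A²
I_n = √(1.44×10⁻¹⁷) = 3.80×10⁻⁹ A = 3.80 nA

3.80 nA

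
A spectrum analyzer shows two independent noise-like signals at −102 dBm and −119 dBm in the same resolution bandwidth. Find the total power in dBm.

Convert to linear, add, convert back:
P₁ = 6.31×10⁻¹⁴ W, P₂ = 1.26×10⁻¹⁵ W
P_tot = 6.44×10⁻¹⁴ W → 10 log₁₀(P_tot / 10⁻³) = −101.9 dBm

−101.9 dBm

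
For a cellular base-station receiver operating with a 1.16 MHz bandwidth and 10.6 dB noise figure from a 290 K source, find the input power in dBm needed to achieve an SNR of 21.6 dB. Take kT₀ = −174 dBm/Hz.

−81.2 dBm

Sensitivity = −174 + 10 log₁₀(B) + NF + SNR_min
= −174 + 60.64 + 10.6 + 21.6
= −81.16 dBm → −81.2 dBm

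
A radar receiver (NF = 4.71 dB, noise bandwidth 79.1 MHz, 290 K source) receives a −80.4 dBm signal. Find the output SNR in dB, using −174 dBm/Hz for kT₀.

Noise floor: N = −174 + 10 log₁₀(B) + NF
10 log₁₀(7.91×10⁷) = 78.98 dB
N = −174 + 78.98 + 4.71 = −90.31 dBm
SNR = P_sig − N = −80.4 − (−90.31) = 9.91 dB → 9.9 dB

9.9 dB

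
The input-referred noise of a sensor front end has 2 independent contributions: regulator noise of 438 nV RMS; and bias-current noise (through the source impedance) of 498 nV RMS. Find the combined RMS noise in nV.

663 nV

Uncorrelated sources add in power (mean-square): V_tot = √(ΣV_i²)
V_tot = √[(4.38×10⁻⁷)² + (4.98×10⁻⁷)²] = 6.63×10⁻⁷ V = 663 nV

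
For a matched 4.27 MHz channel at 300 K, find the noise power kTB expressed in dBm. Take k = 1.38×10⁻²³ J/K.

−107.5 dBm

P_n = kTB = 1.38×10⁻²³ × 300 × 4.27×10⁶ = 1.77×10⁻¹⁴ W
In dBm: 10 log₁₀(1.77×10⁻¹⁴ / 10⁻³) = −107.5 dBm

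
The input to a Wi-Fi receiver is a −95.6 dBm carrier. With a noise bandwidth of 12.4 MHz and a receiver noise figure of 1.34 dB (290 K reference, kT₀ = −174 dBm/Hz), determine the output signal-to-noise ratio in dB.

Noise floor: N = −174 + 10 log₁₀(B) + NF
10 log₁₀(1.24×10⁷) = 70.93 dB
N = −174 + 70.93 + 1.34 = −101.73 dBm
SNR = P_sig − N = −95.6 − (−101.73) = 6.13 dB → 6.1 dB

6.1 dB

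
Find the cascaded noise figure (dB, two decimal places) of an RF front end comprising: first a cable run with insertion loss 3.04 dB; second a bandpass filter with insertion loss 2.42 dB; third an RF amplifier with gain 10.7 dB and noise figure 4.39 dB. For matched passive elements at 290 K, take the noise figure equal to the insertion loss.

9.85 dB

Convert to linear (a loss of L dB is a gain of −L dB): F_i = 10^(NF_i/10), G_i = 10^(G_i,dB/10)
  Stage 1: F_1 = 10^(3.04/10) = 2.014, G_1 = 10^(−3.04/10) = 0.4966
  Stage 2: F_2 = 10^(2.42/10) = 1.746, G_2 = 10^(−2.42/10) = 0.5728
  Stage 3: F_3 = 10^(4.39/10) = 2.748, G_3 = 10^(10.7/10) = 11.75
Friis cascade:
  F = 2.014 + (1.746 − 1)/0.4966 + (2.748 − 1)/0.2844 = 9.661
NF = 10 log₁₀(9.661) = 9.85 dB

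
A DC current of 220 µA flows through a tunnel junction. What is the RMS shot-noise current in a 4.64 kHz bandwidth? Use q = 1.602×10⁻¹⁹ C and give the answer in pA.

I_n = √(2qI·B)
2qI·B = 2 × 1.602×10⁻¹⁹ × 2.20×10⁻⁴ × 4.64×10³ = 3.27×10⁻¹⁹ A²
I_n = √(3.27×10⁻¹⁹) = 5.72×10⁻¹⁰ A = 572 pA

572 pA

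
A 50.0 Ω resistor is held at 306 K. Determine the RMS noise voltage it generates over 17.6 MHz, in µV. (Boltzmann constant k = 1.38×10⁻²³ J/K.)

3.86 µV

V_n = √(4kTRB)
4kTRB = 4 × 1.38×10⁻²³ × 306 × 5.00×10¹ × 1.76×10⁷ = 1.49×10⁻¹¹ V²
V_n = √(1.49×10⁻¹¹) = 3.86×10⁻⁶ V = 3.86 µV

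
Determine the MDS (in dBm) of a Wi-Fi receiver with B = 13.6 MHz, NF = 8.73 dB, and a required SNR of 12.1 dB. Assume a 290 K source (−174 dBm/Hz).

Sensitivity = −174 + 10 log₁₀(B) + NF + SNR_min
= −174 + 71.34 + 8.73 + 12.1
= −81.83 dBm → −81.8 dBm

−81.8 dBm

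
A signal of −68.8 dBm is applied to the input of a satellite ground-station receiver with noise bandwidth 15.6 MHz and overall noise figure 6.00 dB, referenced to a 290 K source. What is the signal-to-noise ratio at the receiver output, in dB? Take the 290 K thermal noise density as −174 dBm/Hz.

27.3 dB

Noise floor: N = −174 + 10 log₁₀(B) + NF
10 log₁₀(1.56×10⁷) = 71.93 dB
N = −174 + 71.93 + 6.00 = −96.07 dBm
SNR = P_sig − N = −68.8 − (−96.07) = 27.27 dB → 27.3 dB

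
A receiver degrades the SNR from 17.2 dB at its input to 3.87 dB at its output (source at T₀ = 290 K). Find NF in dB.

13.33 dB

NF (dB) = SNR_in(dB) − SNR_out(dB) when the source is at T₀
NF = 17.2 − 3.87 = 13.33 dB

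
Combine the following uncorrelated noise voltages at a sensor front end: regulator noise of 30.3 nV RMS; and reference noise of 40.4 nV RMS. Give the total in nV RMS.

50.5 nV

Uncorrelated sources add in power (mean-square): V_tot = √(ΣV_i²)
V_tot = √[(3.03×10⁻⁸)² + (4.04×10⁻⁸)²] = 5.05×10⁻⁸ V = 50.5 nV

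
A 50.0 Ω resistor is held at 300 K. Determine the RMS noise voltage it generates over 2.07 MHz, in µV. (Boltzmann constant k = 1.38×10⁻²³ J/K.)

V_n = √(4kTRB)
4kTRB = 4 × 1.38×10⁻²³ × 300 × 5.00×10¹ × 2.07×10⁶ = 1.71×10⁻¹² V²
V_n = √(1.71×10⁻¹²) = 1.31×10⁻⁶ V = 1.31 µV

1.31 µV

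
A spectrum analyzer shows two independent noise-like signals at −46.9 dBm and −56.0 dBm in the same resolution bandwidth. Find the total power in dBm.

Convert to linear, add, convert back:
P₁ = 2.04×10⁻⁸ W, P₂ = 2.51×10⁻⁹ W
P_tot = 2.29×10⁻⁸ W → 10 log₁₀(P_tot / 10⁻³) = −46.4 dBm

−46.4 dBm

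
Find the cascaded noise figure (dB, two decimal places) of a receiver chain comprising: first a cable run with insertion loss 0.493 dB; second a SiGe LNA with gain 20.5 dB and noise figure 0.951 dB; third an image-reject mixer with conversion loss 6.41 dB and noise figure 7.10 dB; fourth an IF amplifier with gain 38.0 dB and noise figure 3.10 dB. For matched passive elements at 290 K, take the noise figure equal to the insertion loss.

1.71 dB

Convert to linear (a loss of L dB is a gain of −L dB): F_i = 10^(NF_i/10), G_i = 10^(G_i,dB/10)
  Stage 1: F_1 = 10^(0.493/10) = 1.120, G_1 = 10^(−0.493/10) = 0.8927
  Stage 2: F_2 = 10^(0.951/10) = 1.245, G_2 = 10^(20.5/10) = 112.2
  Stage 3: F_3 = 10^(7.10/10) = 5.129, G_3 = 10^(−6.41/10) = 0.2286
  Stage 4: F_4 = 10^(3.10/10) = 2.042, G_4 = 10^(38.0/10) = 6310
Friis cascade:
  F = 1.120 + (1.245 − 1)/0.8927 + (5.129 − 1)/100.2 + (2.042 − 1)/22.89 = 1.481
NF = 10 log₁₀(1.481) = 1.71 dB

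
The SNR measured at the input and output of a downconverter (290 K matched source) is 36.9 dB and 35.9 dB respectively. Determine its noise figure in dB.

NF (dB) = SNR_in(dB) − SNR_out(dB) when the source is at T₀
NF = 36.9 − 35.9 = 1.0 dB

1.0 dB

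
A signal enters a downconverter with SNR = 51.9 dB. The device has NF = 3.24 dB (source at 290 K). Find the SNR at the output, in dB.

By definition F = SNR_in/SNR_out, so in dB: SNR_out = SNR_in − NF
SNR_out = 51.9 − 3.24 = 48.66 dB

48.66 dB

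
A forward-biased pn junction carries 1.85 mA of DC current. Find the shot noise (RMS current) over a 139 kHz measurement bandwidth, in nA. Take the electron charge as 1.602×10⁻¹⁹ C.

9.08 nA

I_n = √(2qI·B)
2qI·B = 2 × 1.602×10⁻¹⁹ × 1.85×10⁻³ × 1.39×10⁵ = 8.24×10⁻¹⁷ A²
I_n = √(8.24×10⁻¹⁷) = 9.08×10⁻⁹ A = 9.08 nA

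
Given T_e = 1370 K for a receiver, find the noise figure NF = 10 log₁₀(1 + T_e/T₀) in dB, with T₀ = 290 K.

F = 1 + T_e/T₀ = 1 + 1370/290 = 5.72414
NF = 10 log₁₀(5.72414) = 7.58 dB

7.58 dB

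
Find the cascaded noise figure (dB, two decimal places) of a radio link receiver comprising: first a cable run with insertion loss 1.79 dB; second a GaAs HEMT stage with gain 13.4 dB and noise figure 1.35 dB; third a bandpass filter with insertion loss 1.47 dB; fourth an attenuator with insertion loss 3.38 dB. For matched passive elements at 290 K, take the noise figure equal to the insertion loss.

3.43 dB

Convert to linear (a loss of L dB is a gain of −L dB): F_i = 10^(NF_i/10), G_i = 10^(G_i,dB/10)
  Stage 1: F_1 = 10^(1.79/10) = 1.510, G_1 = 10^(−1.79/10) = 0.6622
  Stage 2: F_2 = 10^(1.35/10) = 1.365, G_2 = 10^(13.4/10) = 21.88
  Stage 3: F_3 = 10^(1.47/10) = 1.403, G_3 = 10^(−1.47/10) = 0.7129
  Stage 4: F_4 = 10^(3.38/10) = 2.178, G_4 = 10^(−3.38/10) = 0.4592
Friis cascade:
  F = 1.510 + (1.365 − 1)/0.6622 + (1.403 − 1)/14.49 + (2.178 − 1)/10.33 = 2.202
NF = 10 log₁₀(2.202) = 3.43 dB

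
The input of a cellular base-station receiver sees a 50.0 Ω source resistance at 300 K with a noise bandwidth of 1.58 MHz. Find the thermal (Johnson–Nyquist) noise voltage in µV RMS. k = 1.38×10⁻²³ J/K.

1.14 µV

V_n = √(4kTRB)
4kTRB = 4 × 1.38×10⁻²³ × 300 × 5.00×10¹ × 1.58×10⁶ = 1.31×10⁻¹² V²
V_n = √(1.31×10⁻¹²) = 1.14×10⁻⁶ V = 1.14 µV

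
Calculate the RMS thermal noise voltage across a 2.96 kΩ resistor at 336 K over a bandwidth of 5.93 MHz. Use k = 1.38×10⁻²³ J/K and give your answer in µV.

V_n = √(4kTRB)
4kTRB = 4 × 1.38×10⁻²³ × 336 × 2.96×10³ × 5.93×10⁶ = 3.26×10⁻¹⁰ V²
V_n = √(3.26×10⁻¹⁰) = 1.80×10⁻⁵ V = 18.0 µV

18.0 µV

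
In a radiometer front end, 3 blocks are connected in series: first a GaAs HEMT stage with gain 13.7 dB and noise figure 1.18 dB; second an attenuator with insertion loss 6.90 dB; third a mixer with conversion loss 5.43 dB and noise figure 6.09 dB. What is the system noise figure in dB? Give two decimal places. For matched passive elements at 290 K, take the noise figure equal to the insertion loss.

3.26 dB

Convert to linear (a loss of L dB is a gain of −L dB): F_i = 10^(NF_i/10), G_i = 10^(G_i,dB/10)
  Stage 1: F_1 = 10^(1.18/10) = 1.312, G_1 = 10^(13.7/10) = 23.44
  Stage 2: F_2 = 10^(6.90/10) = 4.898, G_2 = 10^(−6.90/10) = 0.2042
  Stage 3: F_3 = 10^(6.09/10) = 4.064, G_3 = 10^(−5.43/10) = 0.2864
Friis cascade:
  F = 1.312 + (4.898 − 1)/23.44 + (4.064 − 1)/4.786 = 2.119
NF = 10 log₁₀(2.119) = 3.26 dB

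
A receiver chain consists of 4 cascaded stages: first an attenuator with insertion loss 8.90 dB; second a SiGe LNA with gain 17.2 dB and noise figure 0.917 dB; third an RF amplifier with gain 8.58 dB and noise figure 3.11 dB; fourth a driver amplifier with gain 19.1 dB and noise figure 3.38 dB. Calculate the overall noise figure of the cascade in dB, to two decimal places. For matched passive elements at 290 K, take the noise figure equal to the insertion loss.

9.90 dB

Convert to linear (a loss of L dB is a gain of −L dB): F_i = 10^(NF_i/10), G_i = 10^(G_i,dB/10)
  Stage 1: F_1 = 10^(8.90/10) = 7.762, G_1 = 10^(−8.90/10) = 0.1288
  Stage 2: F_2 = 10^(0.917/10) = 1.235, G_2 = 10^(17.2/10) = 52.48
  Stage 3: F_3 = 10^(3.11/10) = 2.046, G_3 = 10^(8.58/10) = 7.211
  Stage 4: F_4 = 10^(3.38/10) = 2.178, G_4 = 10^(19.1/10) = 81.28
Friis cascade:
  F = 7.762 + (1.235 − 1)/0.1288 + (2.046 − 1)/6.761 + (2.178 − 1)/48.75 = 9.766
NF = 10 log₁₀(9.766) = 9.90 dB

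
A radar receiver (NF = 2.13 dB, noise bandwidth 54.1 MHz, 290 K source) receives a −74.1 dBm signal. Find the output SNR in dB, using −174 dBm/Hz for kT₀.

20.4 dB

Noise floor: N = −174 + 10 log₁₀(B) + NF
10 log₁₀(5.41×10⁷) = 77.33 dB
N = −174 + 77.33 + 2.13 = −94.54 dBm
SNR = P_sig − N = −74.1 − (−94.54) = 20.44 dB → 20.4 dB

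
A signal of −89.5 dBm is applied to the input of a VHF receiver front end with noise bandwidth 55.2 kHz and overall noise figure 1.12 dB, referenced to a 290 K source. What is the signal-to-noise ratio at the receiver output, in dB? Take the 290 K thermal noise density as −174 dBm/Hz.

36.0 dB

Noise floor: N = −174 + 10 log₁₀(B) + NF
10 log₁₀(5.52×10⁴) = 47.42 dB
N = −174 + 47.42 + 1.12 = −125.46 dBm
SNR = P_sig − N = −89.5 − (−125.46) = 35.96 dB → 36.0 dB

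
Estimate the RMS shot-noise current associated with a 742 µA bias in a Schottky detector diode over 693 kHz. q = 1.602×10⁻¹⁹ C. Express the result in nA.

I_n = √(2qI·B)
2qI·B = 2 × 1.602×10⁻¹⁹ × 7.42×10⁻⁴ × 6.93×10⁵ = 1.65×10⁻¹⁶ A²
I_n = √(1.65×10⁻¹⁶) = 1.28×10⁻⁸ A = 12.8 nA

12.8 nA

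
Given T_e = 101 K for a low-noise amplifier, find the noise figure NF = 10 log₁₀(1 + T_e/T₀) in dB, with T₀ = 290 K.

1.30 dB

F = 1 + T_e/T₀ = 1 + 101/290 = 1.34828
NF = 10 log₁₀(1.34828) = 1.30 dB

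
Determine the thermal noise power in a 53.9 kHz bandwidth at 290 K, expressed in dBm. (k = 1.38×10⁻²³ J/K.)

P_n = kTB = 1.38×10⁻²³ × 290 × 5.39×10⁴ = 2.16×10⁻¹⁶ W
In dBm: 10 log₁₀(2.16×10⁻¹⁶ / 10⁻³) = −126.7 dBm

−126.7 dBm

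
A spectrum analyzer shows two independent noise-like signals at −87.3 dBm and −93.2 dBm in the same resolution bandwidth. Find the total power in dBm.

−86.3 dBm

Convert to linear, add, convert back:
P₁ = 1.86×10⁻¹² W, P₂ = 4.79×10⁻¹³ W
P_tot = 2.34×10⁻¹² W → 10 log₁₀(P_tot / 10⁻³) = −86.3 dBm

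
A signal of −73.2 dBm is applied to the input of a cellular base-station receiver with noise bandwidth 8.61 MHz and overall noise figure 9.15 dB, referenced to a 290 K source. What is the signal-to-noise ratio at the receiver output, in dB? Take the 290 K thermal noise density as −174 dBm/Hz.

22.3 dB

Noise floor: N = −174 + 10 log₁₀(B) + NF
10 log₁₀(8.61×10⁶) = 69.35 dB
N = −174 + 69.35 + 9.15 = −95.50 dBm
SNR = P_sig − N = −73.2 − (−95.50) = 22.30 dB → 22.3 dB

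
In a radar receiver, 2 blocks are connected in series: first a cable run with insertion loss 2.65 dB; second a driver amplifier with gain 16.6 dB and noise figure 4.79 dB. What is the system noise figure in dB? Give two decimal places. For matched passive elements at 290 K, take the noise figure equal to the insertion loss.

Convert to linear (a loss of L dB is a gain of −L dB): F_i = 10^(NF_i/10), G_i = 10^(G_i,dB/10)
  Stage 1: F_1 = 10^(2.65/10) = 1.841, G_1 = 10^(−2.65/10) = 0.5433
  Stage 2: F_2 = 10^(4.79/10) = 3.013, G_2 = 10^(16.6/10) = 45.71
Friis cascade:
  F = 1.841 + (3.013 − 1)/0.5433 = 5.546
NF = 10 log₁₀(5.546) = 7.44 dB

7.44 dB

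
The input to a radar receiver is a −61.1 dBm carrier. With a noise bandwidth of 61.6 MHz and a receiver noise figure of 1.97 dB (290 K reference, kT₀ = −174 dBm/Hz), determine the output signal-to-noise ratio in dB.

Noise floor: N = −174 + 10 log₁₀(B) + NF
10 log₁₀(6.16×10⁷) = 77.9 dB
N = −174 + 77.9 + 1.97 = −94.13 dBm
SNR = P_sig − N = −61.1 − (−94.13) = 33.03 dB → 33.0 dB

33.0 dB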